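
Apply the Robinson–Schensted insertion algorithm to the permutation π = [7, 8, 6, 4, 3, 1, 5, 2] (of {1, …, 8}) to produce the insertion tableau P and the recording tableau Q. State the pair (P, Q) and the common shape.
P = [1, 2] / [3, 5] / [4, 8] / [6] / [7];  Q = [1, 2] / [3, 7] / [4, 8] / [5] / [6];  common shape = (2, 2, 2, 1, 1)

Row-insert the values π_1, π_2, … into P one at a time, bumping the leftmost entry strictly greater than the inserted value down to the next row. The recording tableau Q records, in position (i, j), the step at which that cell was added to P.
  Insert 7 (step 1): P = [7];  Q = [1]
  Insert 8 (step 2): P = [7, 8];  Q = [1, 2]
  Insert 6 (step 3): P = [6, 8] / [7];  Q = [1, 2] / [3]
  Insert 4 (step 4): P = [4, 8] / [6] / [7];  Q = [1, 2] / [3] / [4]
  Insert 3 (step 5): P = [3, 8] / [4] / [6] / [7];  Q = [1, 2] / [3] / [4] / [5]
  Insert 1 (step 6): P = [1, 8] / [3] / [4] / [6] / [7];  Q = [1, 2] / [3] / [4] / [5] / [6]
  Insert 5 (step 7): P = [1, 5] / [3, 8] / [4] / [6] / [7];  Q = [1, 2] / [3, 7] / [4] / [5] / [6]
  Insert 2 (step 8): P = [1, 2] / [3, 5] / [4, 8] / [6] / [7];  Q = [1, 2] / [3, 7] / [4, 8] / [5] / [6]
Final shape: (2, 2, 2, 1, 1).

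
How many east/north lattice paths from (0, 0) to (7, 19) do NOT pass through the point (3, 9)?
Number of paths = 437580

Total paths from (0, 0) to (7, 19): C(26, 7) = 657800. Paths through (3, 9): (paths (0, 0) → (3, 9)) × (paths (3, 9) → (7, 19)) = C(12, 3) · C(14, 4) = 220 · 1001 = 220220. Avoidance count = 657800 − 220220 = 437580.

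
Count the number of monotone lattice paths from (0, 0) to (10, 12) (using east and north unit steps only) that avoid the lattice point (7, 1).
Number of paths = 643734

Total paths from (0, 0) to (10, 12): C(22, 10) = 646646. Paths through (7, 1): (paths (0, 0) → (7, 1)) × (paths (7, 1) → (10, 12)) = C(8, 7) · C(14, 3) = 8 · 364 = 2912. Avoidance count = 646646 − 2912 = 643734.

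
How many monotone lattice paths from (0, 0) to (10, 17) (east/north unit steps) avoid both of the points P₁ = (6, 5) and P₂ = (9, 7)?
Number of paths = 7520425

Inclusion–exclusion. Total paths: C(27, 10) = 8436285. Through P₁: C(11, 6)·C(16, 4) = 840840. Through P₂: C(16, 9)·C(11, 1) = 125840. Since P₁ is strictly southwest of P₂, a monotone path through both must visit P₁ then P₂; paths through both = C(11, 6)·C(5, 3)·C(11, 1) = 50820. Avoid both = 8436285 − 840840 − 125840 + 50820 = 7520425.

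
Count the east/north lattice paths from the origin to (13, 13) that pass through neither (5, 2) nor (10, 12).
Number of paths = 6479046

Inclusion–exclusion. Total paths: C(26, 13) = 10400600. Through P₁: C(7, 5)·C(19, 8) = 1587222. Through P₂: C(22, 10)·C(4, 3) = 2586584. Since P₁ is strictly southwest of P₂, a monotone path through both must visit P₁ then P₂; paths through both = C(7, 5)·C(15, 5)·C(4, 3) = 252252. Avoid both = 10400600 − 1587222 − 2586584 + 252252 = 6479046.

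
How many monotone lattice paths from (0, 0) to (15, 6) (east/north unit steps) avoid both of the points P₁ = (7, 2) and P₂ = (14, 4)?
Number of paths = 31152

Inclusion–exclusion. Total paths: C(21, 15) = 54264. Through P₁: C(9, 7)·C(12, 8) = 17820. Through P₂: C(18, 14)·C(3, 1) = 9180. Since P₁ is strictly southwest of P₂, a monotone path through both must visit P₁ then P₂; paths through both = C(9, 7)·C(9, 7)·C(3, 1) = 3888. Avoid both = 54264 − 17820 − 9180 + 3888 = 31152.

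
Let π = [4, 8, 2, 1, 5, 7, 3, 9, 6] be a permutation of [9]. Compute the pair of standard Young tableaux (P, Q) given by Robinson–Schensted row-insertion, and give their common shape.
P = [1, 3, 6, 9] / [2, 5, 7] / [4, 8];  Q = [1, 2, 6, 8] / [3, 5, 9] / [4, 7];  common shape = (4, 3, 2)

Row-insert the values π_1, π_2, … into P one at a time, bumping the leftmost entry strictly greater than the inserted value down to the next row. The recording tableau Q records, in position (i, j), the step at which that cell was added to P.
  Insert 4 (step 1): P = [4];  Q = [1]
  Insert 8 (step 2): P = [4, 8];  Q = [1, 2]
  Insert 2 (step 3): P = [2, 8] / [4];  Q = [1, 2] / [3]
  Insert 1 (step 4): P = [1, 8] / [2] / [4];  Q = [1, 2] / [3] / [4]
  Insert 5 (step 5): P = [1, 5] / [2, 8] / [4];  Q = [1, 2] / [3, 5] / [4]
  Insert 7 (step 6): P = [1, 5, 7] / [2, 8] / [4];  Q = [1, 2, 6] / [3, 5] / [4]
  Insert 3 (step 7): P = [1, 3, 7] / [2, 5] / [4, 8];  Q = [1, 2, 6] / [3, 5] / [4, 7]
  Insert 9 (step 8): P = [1, 3, 7, 9] / [2, 5] / [4, 8];  Q = [1, 2, 6, 8] / [3, 5] / [4, 7]
  Insert 6 (step 9): P = [1, 3, 6, 9] / [2, 5, 7] / [4, 8];  Q = [1, 2, 6, 8] / [3, 5, 9] / [4, 7]
Final shape: (4, 3, 2).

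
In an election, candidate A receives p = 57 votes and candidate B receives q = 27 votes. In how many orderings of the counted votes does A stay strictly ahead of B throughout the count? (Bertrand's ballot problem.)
Strict-lead orderings = 2682251865977033138160

Total orderings of the 84 votes with 57 for A: C(84, 57) = 7510305224735692786848. By the Bertrand ballot formula (Cycle Lemma / reflection principle), the number of orderings in which A is strictly ahead of B throughout is (p − q)/(p + q) · C(p + q, p) = (57 − 27)/(57 + 27) · 7510305224735692786848 = 2682251865977033138160.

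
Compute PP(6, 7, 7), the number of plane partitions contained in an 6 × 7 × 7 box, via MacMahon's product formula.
PP(6, 7, 7) = 872299918503728

Evaluate the triple product over i = 1..6, j = 1..7, k = 1..7. The factors are (2/1) · (3/2) · (4/3) · (5/4) · (6/5) · (7/6) · (8/7) · (3/2) · … (294 factors total). The numerators and denominators telescope so the product is an integer; carrying out the multiplication exactly gives PP(6, 7, 7) = 872299918503728.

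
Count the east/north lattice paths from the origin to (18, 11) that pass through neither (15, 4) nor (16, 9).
Number of paths = 22013856

Inclusion–exclusion. Total paths: C(29, 18) = 34597290. Through P₁: C(19, 15)·C(10, 3) = 465120. Through P₂: C(25, 16)·C(4, 2) = 12257850. Since P₁ is strictly southwest of P₂, a monotone path through both must visit P₁ then P₂; paths through both = C(19, 15)·C(6, 1)·C(4, 2) = 139536. Avoid both = 34597290 − 465120 − 12257850 + 139536 = 22013856.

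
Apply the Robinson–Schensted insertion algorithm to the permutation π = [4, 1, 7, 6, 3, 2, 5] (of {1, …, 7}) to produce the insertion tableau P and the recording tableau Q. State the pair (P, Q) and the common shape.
P = [1, 2, 5] / [3, 6] / [4] / [7];  Q = [1, 3, 7] / [2, 4] / [5] / [6];  common shape = (3, 2, 1, 1)

Row-insert the values π_1, π_2, … into P one at a time, bumping the leftmost entry strictly greater than the inserted value down to the next row. The recording tableau Q records, in position (i, j), the step at which that cell was added to P.
  Insert 4 (step 1): P = [4];  Q = [1]
  Insert 1 (step 2): P = [1] / [4];  Q = [1] / [2]
  Insert 7 (step 3): P = [1, 7] / [4];  Q = [1, 3] / [2]
  Insert 6 (step 4): P = [1, 6] / [4, 7];  Q = [1, 3] / [2, 4]
  Insert 3 (step 5): P = [1, 3] / [4, 6] / [7];  Q = [1, 3] / [2, 4] / [5]
  Insert 2 (step 6): P = [1, 2] / [3, 6] / [4] / [7];  Q = [1, 3] / [2, 4] / [5] / [6]
  Insert 5 (step 7): P = [1, 2, 5] / [3, 6] / [4] / [7];  Q = [1, 3, 7] / [2, 4] / [5] / [6]
Final shape: (3, 2, 1, 1).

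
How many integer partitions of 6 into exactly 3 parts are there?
p(6, 3 parts) = 3

Partitions of n into exactly k parts ↔ partitions of n − k into at most k parts (subtract 1 from each part). For n = 6, k = 3, the partitions are: 4+1+1, 3+2+1, 2+2+2. Count = 3.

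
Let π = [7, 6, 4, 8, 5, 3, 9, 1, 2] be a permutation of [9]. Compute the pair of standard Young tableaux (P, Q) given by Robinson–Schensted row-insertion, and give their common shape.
P = [1, 2, 9] / [3, 5] / [4, 8] / [6] / [7];  Q = [1, 4, 7] / [2, 5] / [3, 9] / [6] / [8];  common shape = (3, 2, 2, 1, 1)

Row-insert the values π_1, π_2, … into P one at a time, bumping the leftmost entry strictly greater than the inserted value down to the next row. The recording tableau Q records, in position (i, j), the step at which that cell was added to P.
  Insert 7 (step 1): P = [7];  Q = [1]
  Insert 6 (step 2): P = [6] / [7];  Q = [1] / [2]
  Insert 4 (step 3): P = [4] / [6] / [7];  Q = [1] / [2] / [3]
  Insert 8 (step 4): P = [4, 8] / [6] / [7];  Q = [1, 4] / [2] / [3]
  Insert 5 (step 5): P = [4, 5] / [6, 8] / [7];  Q = [1, 4] / [2, 5] / [3]
  Insert 3 (step 6): P = [3, 5] / [4, 8] / [6] / [7];  Q = [1, 4] / [2, 5] / [3] / [6]
  Insert 9 (step 7): P = [3, 5, 9] / [4, 8] / [6] / [7];  Q = [1, 4, 7] / [2, 5] / [3] / [6]
  Insert 1 (step 8): P = [1, 5, 9] / [3, 8] / [4] / [6] / [7];  Q = [1, 4, 7] / [2, 5] / [3] / [6] / [8]
  Insert 2 (step 9): P = [1, 2, 9] / [3, 5] / [4, 8] / [6] / [7];  Q = [1, 4, 7] / [2, 5] / [3, 9] / [6] / [8]
Final shape: (3, 2, 2, 1, 1).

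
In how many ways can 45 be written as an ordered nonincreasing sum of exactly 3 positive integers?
p(45, 3 parts) = 169

Partitions of n into exactly k parts are in bijection with partitions of n − k into at most k parts (subtract 1 from each part). So p(45, exactly 3) = p(42, parts ≤ 3). Computing via the recurrence p(m, j) = p(m, j−1) + p(m−j, j) gives 169.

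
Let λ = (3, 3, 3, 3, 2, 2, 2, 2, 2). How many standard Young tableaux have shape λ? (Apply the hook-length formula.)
# SYT of shape (3, 3, 3, 3, 2, 2, 2, 2, 2) = 13579566

Hook-length formula: f^λ = n! / Π hook(c), product over all cells c of the Young diagram. For λ = (3, 3, 3, 3, 2, 2, 2, 2, 2), n = 22 boxes. Hook lengths by row (left-to-right, top-to-bottom): [11, 10, 4]; [10, 9, 3]; [9, 8, 2]; [8, 7, 1]; [6, 5]; [5, 4]; [4, 3]; [3, 2]; [2, 1]. Product of hooks = 82771476480000. So f^λ = 22! / 82771476480000 = 1124000727777607680000 / 82771476480000 = 13579566.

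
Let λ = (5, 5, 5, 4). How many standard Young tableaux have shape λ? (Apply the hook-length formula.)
# SYT of shape (5, 5, 5, 4) = 1662804

Hook-length formula: f^λ = n! / Π hook(c), product over all cells c of the Young diagram. For λ = (5, 5, 5, 4), n = 19 boxes. Hook lengths by row (left-to-right, top-to-bottom): [8, 7, 6, 5, 3]; [7, 6, 5, 4, 2]; [6, 5, 4, 3, 1]; [4, 3, 2, 1]. Product of hooks = 73156608000. So f^λ = 19! / 73156608000 = 121645100408832000 / 73156608000 = 1662804.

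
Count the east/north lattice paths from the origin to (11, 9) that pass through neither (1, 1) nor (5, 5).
Number of paths = 56924

Inclusion–exclusion. Total paths: C(20, 11) = 167960. Through P₁: C(2, 1)·C(18, 10) = 87516. Through P₂: C(10, 5)·C(10, 6) = 52920. Since P₁ is strictly southwest of P₂, a monotone path through both must visit P₁ then P₂; paths through both = C(2, 1)·C(8, 4)·C(10, 6) = 29400. Avoid both = 167960 − 87516 − 52920 + 29400 = 56924.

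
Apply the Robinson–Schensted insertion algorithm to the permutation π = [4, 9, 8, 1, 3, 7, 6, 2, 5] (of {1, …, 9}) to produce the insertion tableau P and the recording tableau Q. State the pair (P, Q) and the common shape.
P = [1, 2, 5] / [3, 6] / [4, 7] / [8] / [9];  Q = [1, 2, 6] / [3, 5] / [4, 9] / [7] / [8];  common shape = (3, 2, 2, 1, 1)

Row-insert the values π_1, π_2, … into P one at a time, bumping the leftmost entry strictly greater than the inserted value down to the next row. The recording tableau Q records, in position (i, j), the step at which that cell was added to P.
  Insert 4 (step 1): P = [4];  Q = [1]
  Insert 9 (step 2): P = [4, 9];  Q = [1, 2]
  Insert 8 (step 3): P = [4, 8] / [9];  Q = [1, 2] / [3]
  Insert 1 (step 4): P = [1, 8] / [4] / [9];  Q = [1, 2] / [3] / [4]
  Insert 3 (step 5): P = [1, 3] / [4, 8] / [9];  Q = [1, 2] / [3, 5] / [4]
  Insert 7 (step 6): P = [1, 3, 7] / [4, 8] / [9];  Q = [1, 2, 6] / [3, 5] / [4]
  Insert 6 (step 7): P = [1, 3, 6] / [4, 7] / [8] / [9];  Q = [1, 2, 6] / [3, 5] / [4] / [7]
  Insert 2 (step 8): P = [1, 2, 6] / [3, 7] / [4] / [8] / [9];  Q = [1, 2, 6] / [3, 5] / [4] / [7] / [8]
  Insert 5 (step 9): P = [1, 2, 5] / [3, 6] / [4, 7] / [8] / [9];  Q = [1, 2, 6] / [3, 5] / [4, 9] / [7] / [8]
Final shape: (3, 2, 2, 1, 1).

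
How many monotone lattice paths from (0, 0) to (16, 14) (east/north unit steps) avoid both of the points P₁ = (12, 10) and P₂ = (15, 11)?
Number of paths = 79599151

Inclusion–exclusion. Total paths: C(30, 16) = 145422675. Through P₁: C(22, 12)·C(8, 4) = 45265220. Through P₂: C(26, 15)·C(4, 1) = 30904640. Since P₁ is strictly southwest of P₂, a monotone path through both must visit P₁ then P₂; paths through both = C(22, 12)·C(4, 3)·C(4, 1) = 10346336. Avoid both = 145422675 − 45265220 − 30904640 + 10346336 = 79599151.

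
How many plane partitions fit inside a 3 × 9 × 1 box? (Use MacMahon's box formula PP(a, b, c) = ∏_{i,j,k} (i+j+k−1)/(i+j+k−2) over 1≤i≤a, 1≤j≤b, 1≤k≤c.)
PP(3, 9, 1) = 220

Evaluate the triple product over i = 1..3, j = 1..9, k = 1..1. The factors are (2/1) · (3/2) · (4/3) · (5/4) · (6/5) · (7/6) · (8/7) · (9/8) · … (27 factors total). The numerators and denominators telescope so the product is an integer; carrying out the multiplication exactly gives PP(3, 9, 1) = 220.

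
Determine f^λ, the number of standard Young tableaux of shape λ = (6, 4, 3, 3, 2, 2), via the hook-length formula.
# SYT of shape (6, 4, 3, 3, 2, 2) = 122442840

Hook-length formula: f^λ = n! / Π hook(c), product over all cells c of the Young diagram. For λ = (6, 4, 3, 3, 2, 2), n = 20 boxes. Hook lengths by row (left-to-right, top-to-bottom): [11, 10, 7, 4, 2, 1]; [8, 7, 4, 1]; [6, 5, 2]; [5, 4, 1]; [3, 2]; [2, 1]. Product of hooks = 19869696000. So f^λ = 20! / 19869696000 = 2432902008176640000 / 19869696000 = 122442840.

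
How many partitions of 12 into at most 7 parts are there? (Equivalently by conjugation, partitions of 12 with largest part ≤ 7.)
p(12, parts ≤ 7) = 65

Partitions of 12 with all parts ≤ 7: 7+5, 7+4+1, 7+3+2, 7+3+1+1, 7+2+2+1, 7+2+1+1+1, 7+1+1+1+1+1, 6+6, 6+5+1, 6+4+2, 6+4+1+1, 6+3+3, 6+3+2+1, 6+3+1+1+1, 6+2+2+2, 6+2+2+1+1, 6+2+1+1+1+1, 6+1+1+1+1+1+1, 5+5+2, 5+5+1+1, 5+4+3, 5+4+2+1, 5+4+1+1+1, 5+3+3+1, 5+3+2+2, 5+3+2+1+1, 5+3+1+1+1+1, 5+2+2+2+1, 5+2+2+1+1+1, 5+2+1+1+1+1+1, … (65 total). Count = 65.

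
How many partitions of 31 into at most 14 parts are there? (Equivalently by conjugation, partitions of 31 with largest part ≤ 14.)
p(31, parts ≤ 14) = 5928

Use the recurrence p(n, m) = p(n, m−1) + p(n−m, m): either the largest part is < m (count p(n, m−1)) or the largest part is exactly m (remove one copy of m, count p(n−m, m)). With p(0, ·) = 1 this gives p(31, parts ≤ 14) = 5928. (By conjugating Young diagrams, this also counts partitions of 31 into at most 14 parts.)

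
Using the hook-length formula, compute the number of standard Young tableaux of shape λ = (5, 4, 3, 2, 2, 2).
# SYT of shape (5, 4, 3, 2, 2, 2) = 6534528

Hook-length formula: f^λ = n! / Π hook(c), product over all cells c of the Young diagram. For λ = (5, 4, 3, 2, 2, 2), n = 18 boxes. Hook lengths by row (left-to-right, top-to-bottom): [10, 9, 5, 3, 1]; [8, 7, 3, 1]; [6, 5, 1]; [4, 3]; [3, 2]; [2, 1]. Product of hooks = 979776000. So f^λ = 18! / 979776000 = 6402373705728000 / 979776000 = 6534528.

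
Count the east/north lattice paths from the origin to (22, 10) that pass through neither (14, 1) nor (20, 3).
Number of paths = 64098954

Inclusion–exclusion. Total paths: C(32, 22) = 64512240. Through P₁: C(15, 14)·C(17, 8) = 364650. Through P₂: C(23, 20)·C(9, 2) = 63756. Since P₁ is strictly southwest of P₂, a monotone path through both must visit P₁ then P₂; paths through both = C(15, 14)·C(8, 6)·C(9, 2) = 15120. Avoid both = 64512240 − 364650 − 63756 + 15120 = 64098954.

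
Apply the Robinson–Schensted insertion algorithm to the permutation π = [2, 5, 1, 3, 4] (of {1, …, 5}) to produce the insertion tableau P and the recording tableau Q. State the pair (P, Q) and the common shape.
P = [1, 3, 4] / [2, 5];  Q = [1, 2, 5] / [3, 4];  common shape = (3, 2)

Row-insert the values π_1, π_2, … into P one at a time, bumping the leftmost entry strictly greater than the inserted value down to the next row. The recording tableau Q records, in position (i, j), the step at which that cell was added to P.
  Insert 2 (step 1): P = [2];  Q = [1]
  Insert 5 (step 2): P = [2, 5];  Q = [1, 2]
  Insert 1 (step 3): P = [1, 5] / [2];  Q = [1, 2] / [3]
  Insert 3 (step 4): P = [1, 3] / [2, 5];  Q = [1, 2] / [3, 4]
  Insert 4 (step 5): P = [1, 3, 4] / [2, 5];  Q = [1, 2, 5] / [3, 4]
Final shape: (3, 2).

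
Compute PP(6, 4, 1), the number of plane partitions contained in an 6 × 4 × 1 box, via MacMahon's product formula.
PP(6, 4, 1) = 210

Evaluate the triple product over i = 1..6, j = 1..4, k = 1..1. The factors are (2/1) · (3/2) · (4/3) · (5/4) · (3/2) · (4/3) · (5/4) · (6/5) · … (24 factors total). The numerators and denominators telescope so the product is an integer; carrying out the multiplication exactly gives PP(6, 4, 1) = 210.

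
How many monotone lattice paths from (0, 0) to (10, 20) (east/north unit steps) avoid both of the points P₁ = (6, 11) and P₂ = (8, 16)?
Number of paths = 14062550

Inclusion–exclusion. Total paths: C(30, 10) = 30045015. Through P₁: C(17, 6)·C(13, 4) = 8848840. Through P₂: C(24, 8)·C(6, 2) = 11032065. Since P₁ is strictly southwest of P₂, a monotone path through both must visit P₁ then P₂; paths through both = C(17, 6)·C(7, 2)·C(6, 2) = 3898440. Avoid both = 30045015 − 8848840 − 11032065 + 3898440 = 14062550.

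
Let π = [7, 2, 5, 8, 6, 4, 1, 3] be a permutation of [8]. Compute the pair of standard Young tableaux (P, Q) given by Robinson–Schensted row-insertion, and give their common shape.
P = [1, 3, 6] / [2, 4] / [5, 8] / [7];  Q = [1, 3, 4] / [2, 5] / [6, 8] / [7];  common shape = (3, 2, 2, 1)

Row-insert the values π_1, π_2, … into P one at a time, bumping the leftmost entry strictly greater than the inserted value down to the next row. The recording tableau Q records, in position (i, j), the step at which that cell was added to P.
  Insert 7 (step 1): P = [7];  Q = [1]
  Insert 2 (step 2): P = [2] / [7];  Q = [1] / [2]
  Insert 5 (step 3): P = [2, 5] / [7];  Q = [1, 3] / [2]
  Insert 8 (step 4): P = [2, 5, 8] / [7];  Q = [1, 3, 4] / [2]
  Insert 6 (step 5): P = [2, 5, 6] / [7, 8];  Q = [1, 3, 4] / [2, 5]
  Insert 4 (step 6): P = [2, 4, 6] / [5, 8] / [7];  Q = [1, 3, 4] / [2, 5] / [6]
  Insert 1 (step 7): P = [1, 4, 6] / [2, 8] / [5] / [7];  Q = [1, 3, 4] / [2, 5] / [6] / [7]
  Insert 3 (step 8): P = [1, 3, 6] / [2, 4] / [5, 8] / [7];  Q = [1, 3, 4] / [2, 5] / [6, 8] / [7]
Final shape: (3, 2, 2, 1).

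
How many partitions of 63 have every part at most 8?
p(63, parts ≤ 8) = 106522

Use the recurrence p(n, m) = p(n, m−1) + p(n−m, m): either the largest part is < m (count p(n, m−1)) or the largest part is exactly m (remove one copy of m, count p(n−m, m)). With p(0, ·) = 1 this gives p(63, parts ≤ 8) = 106522. (By conjugating Young diagrams, this also counts partitions of 63 into at most 8 parts.)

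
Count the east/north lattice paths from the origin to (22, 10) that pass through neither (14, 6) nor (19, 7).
Number of paths = 36821240

Inclusion–exclusion. Total paths: C(32, 22) = 64512240. Through P₁: C(20, 14)·C(12, 8) = 19186200. Through P₂: C(26, 19)·C(6, 3) = 13156000. Since P₁ is strictly southwest of P₂, a monotone path through both must visit P₁ then P₂; paths through both = C(20, 14)·C(6, 5)·C(6, 3) = 4651200. Avoid both = 64512240 − 19186200 − 13156000 + 4651200 = 36821240.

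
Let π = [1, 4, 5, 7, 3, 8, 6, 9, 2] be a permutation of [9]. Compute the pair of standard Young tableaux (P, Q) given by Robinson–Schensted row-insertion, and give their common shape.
P = [1, 2, 5, 6, 8, 9] / [3, 7] / [4];  Q = [1, 2, 3, 4, 6, 8] / [5, 7] / [9];  common shape = (6, 2, 1)

Row-insert the values π_1, π_2, … into P one at a time, bumping the leftmost entry strictly greater than the inserted value down to the next row. The recording tableau Q records, in position (i, j), the step at which that cell was added to P.
  Insert 1 (step 1): P = [1];  Q = [1]
  Insert 4 (step 2): P = [1, 4];  Q = [1, 2]
  Insert 5 (step 3): P = [1, 4, 5];  Q = [1, 2, 3]
  Insert 7 (step 4): P = [1, 4, 5, 7];  Q = [1, 2, 3, 4]
  Insert 3 (step 5): P = [1, 3, 5, 7] / [4];  Q = [1, 2, 3, 4] / [5]
  Insert 8 (step 6): P = [1, 3, 5, 7, 8] / [4];  Q = [1, 2, 3, 4, 6] / [5]
  Insert 6 (step 7): P = [1, 3, 5, 6, 8] / [4, 7];  Q = [1, 2, 3, 4, 6] / [5, 7]
  Insert 9 (step 8): P = [1, 3, 5, 6, 8, 9] / [4, 7];  Q = [1, 2, 3, 4, 6, 8] / [5, 7]
  Insert 2 (step 9): P = [1, 2, 5, 6, 8, 9] / [3, 7] / [4];  Q = [1, 2, 3, 4, 6, 8] / [5, 7] / [9]
Final shape: (6, 2, 1).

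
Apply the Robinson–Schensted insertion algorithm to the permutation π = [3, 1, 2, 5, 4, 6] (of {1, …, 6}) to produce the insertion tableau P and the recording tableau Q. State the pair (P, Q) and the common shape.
P = [1, 2, 4, 6] / [3, 5];  Q = [1, 3, 4, 6] / [2, 5];  common shape = (4, 2)

Row-insert the values π_1, π_2, … into P one at a time, bumping the leftmost entry strictly greater than the inserted value down to the next row. The recording tableau Q records, in position (i, j), the step at which that cell was added to P.
  Insert 3 (step 1): P = [3];  Q = [1]
  Insert 1 (step 2): P = [1] / [3];  Q = [1] / [2]
  Insert 2 (step 3): P = [1, 2] / [3];  Q = [1, 3] / [2]
  Insert 5 (step 4): P = [1, 2, 5] / [3];  Q = [1, 3, 4] / [2]
  Insert 4 (step 5): P = [1, 2, 4] / [3, 5];  Q = [1, 3, 4] / [2, 5]
  Insert 6 (step 6): P = [1, 2, 4, 6] / [3, 5];  Q = [1, 3, 4, 6] / [2, 5]
Final shape: (4, 2).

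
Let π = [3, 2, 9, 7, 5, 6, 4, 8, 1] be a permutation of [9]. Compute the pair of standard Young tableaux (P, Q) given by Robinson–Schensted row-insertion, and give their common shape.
P = [1, 4, 6, 8] / [2, 5] / [3] / [7] / [9];  Q = [1, 3, 6, 8] / [2, 4] / [5] / [7] / [9];  common shape = (4, 2, 1, 1, 1)

Row-insert the values π_1, π_2, … into P one at a time, bumping the leftmost entry strictly greater than the inserted value down to the next row. The recording tableau Q records, in position (i, j), the step at which that cell was added to P.
  Insert 3 (step 1): P = [3];  Q = [1]
  Insert 2 (step 2): P = [2] / [3];  Q = [1] / [2]
  Insert 9 (step 3): P = [2, 9] / [3];  Q = [1, 3] / [2]
  Insert 7 (step 4): P = [2, 7] / [3, 9];  Q = [1, 3] / [2, 4]
  Insert 5 (step 5): P = [2, 5] / [3, 7] / [9];  Q = [1, 3] / [2, 4] / [5]
  Insert 6 (step 6): P = [2, 5, 6] / [3, 7] / [9];  Q = [1, 3, 6] / [2, 4] / [5]
  Insert 4 (step 7): P = [2, 4, 6] / [3, 5] / [7] / [9];  Q = [1, 3, 6] / [2, 4] / [5] / [7]
  Insert 8 (step 8): P = [2, 4, 6, 8] / [3, 5] / [7] / [9];  Q = [1, 3, 6, 8] / [2, 4] / [5] / [7]
  Insert 1 (step 9): P = [1, 4, 6, 8] / [2, 5] / [3] / [7] / [9];  Q = [1, 3, 6, 8] / [2, 4] / [5] / [7] / [9]
Final shape: (4, 2, 1, 1, 1).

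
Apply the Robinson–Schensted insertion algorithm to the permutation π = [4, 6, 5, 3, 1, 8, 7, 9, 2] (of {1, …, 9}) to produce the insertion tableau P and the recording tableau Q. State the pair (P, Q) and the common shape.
P = [1, 2, 7, 9] / [3, 5] / [4, 8] / [6];  Q = [1, 2, 6, 8] / [3, 7] / [4, 9] / [5];  common shape = (4, 2, 2, 1)

Row-insert the values π_1, π_2, … into P one at a time, bumping the leftmost entry strictly greater than the inserted value down to the next row. The recording tableau Q records, in position (i, j), the step at which that cell was added to P.
  Insert 4 (step 1): P = [4];  Q = [1]
  Insert 6 (step 2): P = [4, 6];  Q = [1, 2]
  Insert 5 (step 3): P = [4, 5] / [6];  Q = [1, 2] / [3]
  Insert 3 (step 4): P = [3, 5] / [4] / [6];  Q = [1, 2] / [3] / [4]
  Insert 1 (step 5): P = [1, 5] / [3] / [4] / [6];  Q = [1, 2] / [3] / [4] / [5]
  Insert 8 (step 6): P = [1, 5, 8] / [3] / [4] / [6];  Q = [1, 2, 6] / [3] / [4] / [5]
  Insert 7 (step 7): P = [1, 5, 7] / [3, 8] / [4] / [6];  Q = [1, 2, 6] / [3, 7] / [4] / [5]
  Insert 9 (step 8): P = [1, 5, 7, 9] / [3, 8] / [4] / [6];  Q = [1, 2, 6, 8] / [3, 7] / [4] / [5]
  Insert 2 (step 9): P = [1, 2, 7, 9] / [3, 5] / [4, 8] / [6];  Q = [1, 2, 6, 8] / [3, 7] / [4, 9] / [5]
Final shape: (4, 2, 2, 1).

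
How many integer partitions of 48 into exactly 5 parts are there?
p(48, 5 parts) = 2233

Partitions of n into exactly k parts are in bijection with partitions of n − k into at most k parts (subtract 1 from each part). So p(48, exactly 5) = p(43, parts ≤ 5). Computing via the recurrence p(m, j) = p(m, j−1) + p(m−j, j) gives 2233.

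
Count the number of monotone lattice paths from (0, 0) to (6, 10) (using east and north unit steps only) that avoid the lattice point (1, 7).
Number of paths = 7560

Total paths from (0, 0) to (6, 10): C(16, 6) = 8008. Paths through (1, 7): (paths (0, 0) → (1, 7)) × (paths (1, 7) → (6, 10)) = C(8, 1) · C(8, 5) = 8 · 56 = 448. Avoidance count = 8008 − 448 = 7560.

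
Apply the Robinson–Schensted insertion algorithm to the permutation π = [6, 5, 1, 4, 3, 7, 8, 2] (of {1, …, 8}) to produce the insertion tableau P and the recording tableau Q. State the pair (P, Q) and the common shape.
P = [1, 2, 7, 8] / [3] / [4] / [5] / [6];  Q = [1, 4, 6, 7] / [2] / [3] / [5] / [8];  common shape = (4, 1, 1, 1, 1)

Row-insert the values π_1, π_2, … into P one at a time, bumping the leftmost entry strictly greater than the inserted value down to the next row. The recording tableau Q records, in position (i, j), the step at which that cell was added to P.
  Insert 6 (step 1): P = [6];  Q = [1]
  Insert 5 (step 2): P = [5] / [6];  Q = [1] / [2]
  Insert 1 (step 3): P = [1] / [5] / [6];  Q = [1] / [2] / [3]
  Insert 4 (step 4): P = [1, 4] / [5] / [6];  Q = [1, 4] / [2] / [3]
  Insert 3 (step 5): P = [1, 3] / [4] / [5] / [6];  Q = [1, 4] / [2] / [3] / [5]
  Insert 7 (step 6): P = [1, 3, 7] / [4] / [5] / [6];  Q = [1, 4, 6] / [2] / [3] / [5]
  Insert 8 (step 7): P = [1, 3, 7, 8] / [4] / [5] / [6];  Q = [1, 4, 6, 7] / [2] / [3] / [5]
  Insert 2 (step 8): P = [1, 2, 7, 8] / [3] / [4] / [5] / [6];  Q = [1, 4, 6, 7] / [2] / [3] / [5] / [8]
Final shape: (4, 1, 1, 1, 1).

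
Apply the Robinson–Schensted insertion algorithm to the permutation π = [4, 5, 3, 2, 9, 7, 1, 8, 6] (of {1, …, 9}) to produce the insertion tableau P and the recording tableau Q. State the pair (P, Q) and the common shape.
P = [1, 5, 6, 8] / [2, 7] / [3, 9] / [4];  Q = [1, 2, 5, 8] / [3, 6] / [4, 9] / [7];  common shape = (4, 2, 2, 1)

Row-insert the values π_1, π_2, … into P one at a time, bumping the leftmost entry strictly greater than the inserted value down to the next row. The recording tableau Q records, in position (i, j), the step at which that cell was added to P.
  Insert 4 (step 1): P = [4];  Q = [1]
  Insert 5 (step 2): P = [4, 5];  Q = [1, 2]
  Insert 3 (step 3): P = [3, 5] / [4];  Q = [1, 2] / [3]
  Insert 2 (step 4): P = [2, 5] / [3] / [4];  Q = [1, 2] / [3] / [4]
  Insert 9 (step 5): P = [2, 5, 9] / [3] / [4];  Q = [1, 2, 5] / [3] / [4]
  Insert 7 (step 6): P = [2, 5, 7] / [3, 9] / [4];  Q = [1, 2, 5] / [3, 6] / [4]
  Insert 1 (step 7): P = [1, 5, 7] / [2, 9] / [3] / [4];  Q = [1, 2, 5] / [3, 6] / [4] / [7]
  Insert 8 (step 8): P = [1, 5, 7, 8] / [2, 9] / [3] / [4];  Q = [1, 2, 5, 8] / [3, 6] / [4] / [7]
  Insert 6 (step 9): P = [1, 5, 6, 8] / [2, 7] / [3, 9] / [4];  Q = [1, 2, 5, 8] / [3, 6] / [4, 9] / [7]
Final shape: (4, 2, 2, 1).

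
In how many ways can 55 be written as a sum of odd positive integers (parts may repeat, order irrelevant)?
p_odd(55) = 6378

Enumerate partitions using only odd parts via the recurrence o(n, m) = o(n, m−2) + o(n−m, m) over odd m, starting from the largest odd part ≤ n. This gives p_odd(55) = 6378. (Euler's theorem: equals the count of distinct-part partitions.)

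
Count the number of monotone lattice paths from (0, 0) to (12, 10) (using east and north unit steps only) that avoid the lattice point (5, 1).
Number of paths = 578006

Total paths from (0, 0) to (12, 10): C(22, 12) = 646646. Paths through (5, 1): (paths (0, 0) → (5, 1)) × (paths (5, 1) → (12, 10)) = C(6, 5) · C(16, 7) = 6 · 11440 = 68640. Avoidance count = 646646 − 68640 = 578006.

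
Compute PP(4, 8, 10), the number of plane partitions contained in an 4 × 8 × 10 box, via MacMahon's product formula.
PP(4, 8, 10) = 1268665346776464

Evaluate the triple product over i = 1..4, j = 1..8, k = 1..10. The factors are (2/1) · (3/2) · (4/3) · (5/4) · (6/5) · (7/6) · (8/7) · (9/8) · … (320 factors total). The numerators and denominators telescope so the product is an integer; carrying out the multiplication exactly gives PP(4, 8, 10) = 1268665346776464.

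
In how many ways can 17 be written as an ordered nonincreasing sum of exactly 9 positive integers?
p(17, 9 parts) = 22

Partitions of n into exactly k parts are in bijection with partitions of n − k into at most k parts (subtract 1 from each part). So p(17, exactly 9) = p(8, parts ≤ 9). Computing via the recurrence p(m, j) = p(m, j−1) + p(m−j, j) gives 22.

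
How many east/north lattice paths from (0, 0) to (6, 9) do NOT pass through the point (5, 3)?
Number of paths = 4613

Total paths from (0, 0) to (6, 9): C(15, 6) = 5005. Paths through (5, 3): (paths (0, 0) → (5, 3)) × (paths (5, 3) → (6, 9)) = C(8, 5) · C(7, 1) = 56 · 7 = 392. Avoidance count = 5005 − 392 = 4613.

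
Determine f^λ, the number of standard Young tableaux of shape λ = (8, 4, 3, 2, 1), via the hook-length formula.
# SYT of shape (8, 4, 3, 2, 1) = 9801792

Hook-length formula: f^λ = n! / Π hook(c), product over all cells c of the Young diagram. For λ = (8, 4, 3, 2, 1), n = 18 boxes. Hook lengths by row (left-to-right, top-to-bottom): [12, 10, 8, 6, 4, 3, 2, 1]; [7, 5, 3, 1]; [5, 3, 1]; [3, 1]; [1]. Product of hooks = 653184000. So f^λ = 18! / 653184000 = 6402373705728000 / 653184000 = 9801792.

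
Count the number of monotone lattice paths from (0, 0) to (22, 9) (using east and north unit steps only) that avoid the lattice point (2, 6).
Number of paths = 20110487

Total paths from (0, 0) to (22, 9): C(31, 22) = 20160075. Paths through (2, 6): (paths (0, 0) → (2, 6)) × (paths (2, 6) → (22, 9)) = C(8, 2) · C(23, 20) = 28 · 1771 = 49588. Avoidance count = 20160075 − 49588 = 20110487.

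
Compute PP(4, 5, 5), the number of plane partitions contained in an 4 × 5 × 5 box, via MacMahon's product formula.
PP(4, 5, 5) = 16818516

Evaluate the triple product over i = 1..4, j = 1..5, k = 1..5. The factors are (2/1) · (3/2) · (4/3) · (5/4) · (6/5) · (3/2) · (4/3) · (5/4) · … (100 factors total). The numerators and denominators telescope so the product is an integer; carrying out the multiplication exactly gives PP(4, 5, 5) = 16818516.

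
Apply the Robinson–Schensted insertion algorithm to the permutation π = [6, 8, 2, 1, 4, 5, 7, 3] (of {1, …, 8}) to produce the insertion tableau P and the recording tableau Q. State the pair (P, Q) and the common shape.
P = [1, 3, 5, 7] / [2, 4] / [6, 8];  Q = [1, 2, 6, 7] / [3, 5] / [4, 8];  common shape = (4, 2, 2)

Row-insert the values π_1, π_2, … into P one at a time, bumping the leftmost entry strictly greater than the inserted value down to the next row. The recording tableau Q records, in position (i, j), the step at which that cell was added to P.
  Insert 6 (step 1): P = [6];  Q = [1]
  Insert 8 (step 2): P = [6, 8];  Q = [1, 2]
  Insert 2 (step 3): P = [2, 8] / [6];  Q = [1, 2] / [3]
  Insert 1 (step 4): P = [1, 8] / [2] / [6];  Q = [1, 2] / [3] / [4]
  Insert 4 (step 5): P = [1, 4] / [2, 8] / [6];  Q = [1, 2] / [3, 5] / [4]
  Insert 5 (step 6): P = [1, 4, 5] / [2, 8] / [6];  Q = [1, 2, 6] / [3, 5] / [4]
  Insert 7 (step 7): P = [1, 4, 5, 7] / [2, 8] / [6];  Q = [1, 2, 6, 7] / [3, 5] / [4]
  Insert 3 (step 8): P = [1, 3, 5, 7] / [2, 4] / [6, 8];  Q = [1, 2, 6, 7] / [3, 5] / [4, 8]
Final shape: (4, 2, 2).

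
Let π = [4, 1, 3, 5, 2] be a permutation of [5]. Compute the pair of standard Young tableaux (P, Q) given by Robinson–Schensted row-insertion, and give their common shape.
P = [1, 2, 5] / [3] / [4];  Q = [1, 3, 4] / [2] / [5];  common shape = (3, 1, 1)

Row-insert the values π_1, π_2, … into P one at a time, bumping the leftmost entry strictly greater than the inserted value down to the next row. The recording tableau Q records, in position (i, j), the step at which that cell was added to P.
  Insert 4 (step 1): P = [4];  Q = [1]
  Insert 1 (step 2): P = [1] / [4];  Q = [1] / [2]
  Insert 3 (step 3): P = [1, 3] / [4];  Q = [1, 3] / [2]
  Insert 5 (step 4): P = [1, 3, 5] / [4];  Q = [1, 3, 4] / [2]
  Insert 2 (step 5): P = [1, 2, 5] / [3] / [4];  Q = [1, 3, 4] / [2] / [5]
Final shape: (3, 1, 1).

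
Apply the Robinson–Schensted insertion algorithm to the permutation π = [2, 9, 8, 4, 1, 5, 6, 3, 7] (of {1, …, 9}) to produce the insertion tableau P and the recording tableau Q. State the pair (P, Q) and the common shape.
P = [1, 3, 5, 6, 7] / [2, 4] / [8] / [9];  Q = [1, 2, 6, 7, 9] / [3, 8] / [4] / [5];  common shape = (5, 2, 1, 1)

Row-insert the values π_1, π_2, … into P one at a time, bumping the leftmost entry strictly greater than the inserted value down to the next row. The recording tableau Q records, in position (i, j), the step at which that cell was added to P.
  Insert 2 (step 1): P = [2];  Q = [1]
  Insert 9 (step 2): P = [2, 9];  Q = [1, 2]
  Insert 8 (step 3): P = [2, 8] / [9];  Q = [1, 2] / [3]
  Insert 4 (step 4): P = [2, 4] / [8] / [9];  Q = [1, 2] / [3] / [4]
  Insert 1 (step 5): P = [1, 4] / [2] / [8] / [9];  Q = [1, 2] / [3] / [4] / [5]
  Insert 5 (step 6): P = [1, 4, 5] / [2] / [8] / [9];  Q = [1, 2, 6] / [3] / [4] / [5]
  Insert 6 (step 7): P = [1, 4, 5, 6] / [2] / [8] / [9];  Q = [1, 2, 6, 7] / [3] / [4] / [5]
  Insert 3 (step 8): P = [1, 3, 5, 6] / [2, 4] / [8] / [9];  Q = [1, 2, 6, 7] / [3, 8] / [4] / [5]
  Insert 7 (step 9): P = [1, 3, 5, 6, 7] / [2, 4] / [8] / [9];  Q = [1, 2, 6, 7, 9] / [3, 8] / [4] / [5]
Final shape: (5, 2, 1, 1).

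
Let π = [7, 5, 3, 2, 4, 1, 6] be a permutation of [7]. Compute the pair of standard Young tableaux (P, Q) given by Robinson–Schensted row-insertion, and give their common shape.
P = [1, 4, 6] / [2] / [3] / [5] / [7];  Q = [1, 5, 7] / [2] / [3] / [4] / [6];  common shape = (3, 1, 1, 1, 1)

Row-insert the values π_1, π_2, … into P one at a time, bumping the leftmost entry strictly greater than the inserted value down to the next row. The recording tableau Q records, in position (i, j), the step at which that cell was added to P.
  Insert 7 (step 1): P = [7];  Q = [1]
  Insert 5 (step 2): P = [5] / [7];  Q = [1] / [2]
  Insert 3 (step 3): P = [3] / [5] / [7];  Q = [1] / [2] / [3]
  Insert 2 (step 4): P = [2] / [3] / [5] / [7];  Q = [1] / [2] / [3] / [4]
  Insert 4 (step 5): P = [2, 4] / [3] / [5] / [7];  Q = [1, 5] / [2] / [3] / [4]
  Insert 1 (step 6): P = [1, 4] / [2] / [3] / [5] / [7];  Q = [1, 5] / [2] / [3] / [4] / [6]
  Insert 6 (step 7): P = [1, 4, 6] / [2] / [3] / [5] / [7];  Q = [1, 5, 7] / [2] / [3] / [4] / [6]
Final shape: (3, 1, 1, 1, 1).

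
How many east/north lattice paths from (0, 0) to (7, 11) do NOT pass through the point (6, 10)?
Number of paths = 15808

Total paths from (0, 0) to (7, 11): C(18, 7) = 31824. Paths through (6, 10): (paths (0, 0) → (6, 10)) × (paths (6, 10) → (7, 11)) = C(16, 6) · C(2, 1) = 8008 · 2 = 16016. Avoidance count = 31824 − 16016 = 15808.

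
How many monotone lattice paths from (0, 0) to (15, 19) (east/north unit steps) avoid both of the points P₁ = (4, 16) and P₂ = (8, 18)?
Number of paths = 1842287140

Inclusion–exclusion. Total paths: C(34, 15) = 1855967520. Through P₁: C(20, 4)·C(14, 11) = 1763580. Through P₂: C(26, 8)·C(8, 7) = 12498200. Since P₁ is strictly southwest of P₂, a monotone path through both must visit P₁ then P₂; paths through both = C(20, 4)·C(6, 4)·C(8, 7) = 581400. Avoid both = 1855967520 − 1763580 − 12498200 + 581400 = 1842287140.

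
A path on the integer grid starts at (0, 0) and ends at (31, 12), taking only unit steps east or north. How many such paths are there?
Number of paths = 15338678264

A monotone lattice path from (0, 0) to (31, 12) consists of 31 east steps and 12 north steps in some order, so it is determined by which 31 of the 43 steps are east. The count is C(43, 31) = 15338678264.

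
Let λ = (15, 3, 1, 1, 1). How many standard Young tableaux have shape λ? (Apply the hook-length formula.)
# SYT of shape (15, 3, 1, 1, 1) = 371280

Hook-length formula: f^λ = n! / Π hook(c), product over all cells c of the Young diagram. For λ = (15, 3, 1, 1, 1), n = 21 boxes. Hook lengths by row (left-to-right, top-to-bottom): [19, 15, 14, 12, 11, 10, 9, 8, 7, 6, 5, 4, 3, 2, 1]; [6, 2, 1]; [3]; [2]; [1]. Product of hooks = 137607579648000. So f^λ = 21! / 137607579648000 = 51090942171709440000 / 137607579648000 = 371280.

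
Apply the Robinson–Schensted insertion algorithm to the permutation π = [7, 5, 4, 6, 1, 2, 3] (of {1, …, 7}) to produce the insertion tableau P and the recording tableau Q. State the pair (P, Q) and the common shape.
P = [1, 2, 3] / [4, 6] / [5] / [7];  Q = [1, 4, 7] / [2, 6] / [3] / [5];  common shape = (3, 2, 1, 1)

Row-insert the values π_1, π_2, … into P one at a time, bumping the leftmost entry strictly greater than the inserted value down to the next row. The recording tableau Q records, in position (i, j), the step at which that cell was added to P.
  Insert 7 (step 1): P = [7];  Q = [1]
  Insert 5 (step 2): P = [5] / [7];  Q = [1] / [2]
  Insert 4 (step 3): P = [4] / [5] / [7];  Q = [1] / [2] / [3]
  Insert 6 (step 4): P = [4, 6] / [5] / [7];  Q = [1, 4] / [2] / [3]
  Insert 1 (step 5): P = [1, 6] / [4] / [5] / [7];  Q = [1, 4] / [2] / [3] / [5]
  Insert 2 (step 6): P = [1, 2] / [4, 6] / [5] / [7];  Q = [1, 4] / [2, 6] / [3] / [5]
  Insert 3 (step 7): P = [1, 2, 3] / [4, 6] / [5] / [7];  Q = [1, 4, 7] / [2, 6] / [3] / [5]
Final shape: (3, 2, 1, 1).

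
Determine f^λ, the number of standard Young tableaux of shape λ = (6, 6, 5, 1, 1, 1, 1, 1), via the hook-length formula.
# SYT of shape (6, 6, 5, 1, 1, 1, 1, 1) = 413654472

Hook-length formula: f^λ = n! / Π hook(c), product over all cells c of the Young diagram. For λ = (6, 6, 5, 1, 1, 1, 1, 1), n = 22 boxes. Hook lengths by row (left-to-right, top-to-bottom): [13, 7, 6, 5, 4, 2]; [12, 6, 5, 4, 3, 1]; [10, 4, 3, 2, 1]; [5]; [4]; [3]; [2]; [1]. Product of hooks = 2717245440000. So f^λ = 22! / 2717245440000 = 1124000727777607680000 / 2717245440000 = 413654472.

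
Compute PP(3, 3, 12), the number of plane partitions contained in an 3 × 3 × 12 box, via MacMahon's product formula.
PP(3, 3, 12) = 4331600

Evaluate the triple product over i = 1..3, j = 1..3, k = 1..12. The factors are (2/1) · (3/2) · (4/3) · (5/4) · (6/5) · (7/6) · (8/7) · (9/8) · … (108 factors total). The numerators and denominators telescope so the product is an integer; carrying out the multiplication exactly gives PP(3, 3, 12) = 4331600.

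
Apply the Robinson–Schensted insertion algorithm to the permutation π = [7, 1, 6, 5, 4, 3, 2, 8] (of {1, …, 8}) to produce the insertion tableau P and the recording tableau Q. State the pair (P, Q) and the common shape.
P = [1, 2, 8] / [3] / [4] / [5] / [6] / [7];  Q = [1, 3, 8] / [2] / [4] / [5] / [6] / [7];  common shape = (3, 1, 1, 1, 1, 1)

Row-insert the values π_1, π_2, … into P one at a time, bumping the leftmost entry strictly greater than the inserted value down to the next row. The recording tableau Q records, in position (i, j), the step at which that cell was added to P.
  Insert 7 (step 1): P = [7];  Q = [1]
  Insert 1 (step 2): P = [1] / [7];  Q = [1] / [2]
  Insert 6 (step 3): P = [1, 6] / [7];  Q = [1, 3] / [2]
  Insert 5 (step 4): P = [1, 5] / [6] / [7];  Q = [1, 3] / [2] / [4]
  Insert 4 (step 5): P = [1, 4] / [5] / [6] / [7];  Q = [1, 3] / [2] / [4] / [5]
  Insert 3 (step 6): P = [1, 3] / [4] / [5] / [6] / [7];  Q = [1, 3] / [2] / [4] / [5] / [6]
  Insert 2 (step 7): P = [1, 2] / [3] / [4] / [5] / [6] / [7];  Q = [1, 3] / [2] / [4] / [5] / [6] / [7]
  Insert 8 (step 8): P = [1, 2, 8] / [3] / [4] / [5] / [6] / [7];  Q = [1, 3, 8] / [2] / [4] / [5] / [6] / [7]
Final shape: (3, 1, 1, 1, 1, 1).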